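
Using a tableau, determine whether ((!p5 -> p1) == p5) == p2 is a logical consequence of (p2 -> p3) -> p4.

Initial set: {((p2 -> p3) -> p4); !(((!p5 -> p1) == p5) == p2)}.
((p2 -> p3) -> p4): β-rule — branch into !(p2 -> p3)  //  p4.
  branch 1 (add !(p2 -> p3)):
    !(p2 -> p3): α-rule — add p2, !p3.
    !(((!p5 -> p1) == p5) == p2): β-rule — branch into ((!p5 -> p1) == p5), !p2  //  !((!p5 -> p1) == p5), p2.
      branch 1.1 (add ((!p5 -> p1) == p5), !p2):
        × closes — contains both p2 and !p2.
      branch 1.2 (add !((!p5 -> p1) == p5), p2):
        !((!p5 -> p1) == p5): β-rule — branch into (!p5 -> p1), !p5  //  !(!p5 -> p1), p5.
          branch 1.2.1 (add (!p5 -> p1), !p5):
            (!p5 -> p1): β-rule — branch into !!p5  //  p1.
              branch 1.2.1.1 (add !!p5):
                × closes — contains both p5 and !p5.
              branch 1.2.1.2 (add p1):
                ○ open, literals {p1=T, p2=T, p3=F, p5=F}.
          branch 1.2.2 (add !(!p5 -> p1), p5):
            !(!p5 -> p1): α-rule — add !p5, !p1.
            × closes — contains both p5 and !p5.
  branch 2 (add p4):
    !(((!p5 -> p1) == p5) == p2): β-rule — branch into ((!p5 -> p1) == p5), !p2  //  !((!p5 -> p1) == p5), p2.
      branch 2.1 (add ((!p5 -> p1) == p5), !p2):
        ((!p5 -> p1) == p5): β-rule — branch into (!p5 -> p1), p5  //  !(!p5 -> p1), !p5.
          branch 2.1.1 (add (!p5 -> p1), p5):
            (!p5 -> p1): β-rule — branch into !!p5  //  p1.
              branch 2.1.1.1 (add !!p5):
                ○ open, literals {p2=F, p4=T, p5=T}.
              branch 2.1.1.2 (add p1):
                ○ open, literals {p1=T, p2=F, p4=T, p5=T}.
          branch 2.1.2 (add !(!p5 -> p1), !p5):
            !(!p5 -> p1): α-rule — add !p5, !p1.
            ○ open, literals {p1=F, p2=F, p4=T, p5=F}.
      branch 2.2 (add !((!p5 -> p1) == p5), p2):
        !((!p5 -> p1) == p5): β-rule — branch into (!p5 -> p1), !p5  //  !(!p5 -> p1), p5.
          branch 2.2.1 (add (!p5 -> p1), !p5):
            (!p5 -> p1): β-rule — branch into !!p5  //  p1.
              branch 2.2.1.1 (add !!p5):
                × closes — contains both p5 and !p5.
              branch 2.2.1.2 (add p1):
                ○ open, literals {p1=T, p2=T, p4=T, p5=F}.
          branch 2.2.2 (add !(!p5 -> p1), p5):
            !(!p5 -> p1): α-rule — add !p5, !p1.
            × closes — contains both p5 and !p5.
5 branches closed, 5 open.
An open branch gives a countermodel: p1=T, p2=T, p3=F, p5=F (unmentioned atoms arbitrary); the premises hold there but the conclusion fails.

No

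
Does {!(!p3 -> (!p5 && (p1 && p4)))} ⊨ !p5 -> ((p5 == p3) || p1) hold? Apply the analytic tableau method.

Yes

Initial set: {!(!p3 -> (!p5 && (p1 && p4))); !(!p5 -> ((p5 == p3) || p1))}.
!(!p3 -> (!p5 && (p1 && p4))): α-rule — add !p3, !(!p5 && (p1 && p4)).
!(!p5 -> ((p5 == p3) || p1)): α-rule — add !p5, !((p5 == p3) || p1).
!((p5 == p3) || p1): α-rule — add !(p5 == p3), !p1.
!(!p5 && (p1 && p4)): β-rule — branch into !!p5  //  !(p1 && p4).
  branch 1 (add !!p5):
    × closes — contains both p5 and !p5.
  branch 2 (add !(p1 && p4)):
    !(p5 == p3): β-rule — branch into p5, !p3  //  !p5, p3.
      branch 2.1 (add p5, !p3):
        × closes — contains both p5 and !p5.
      branch 2.2 (add !p5, p3):
        × closes — contains both p3 and !p3.
All 3 branches close.
Every branch closed, so the premises entail the conclusion.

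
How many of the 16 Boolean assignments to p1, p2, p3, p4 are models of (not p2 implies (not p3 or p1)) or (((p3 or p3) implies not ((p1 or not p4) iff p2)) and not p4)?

15

Initial set: {T ((not p2 implies (not p3 or p1)) or (((p3 or p3) implies not ((p1 or not p4) iff p2)) and not p4))}.
T ((not p2 implies (not p3 or p1)) or (((p3 or p3) implies not ((p1 or not p4) iff p2)) and not p4)): β-rule — branch into T (not p2 implies (not p3 or p1))  //  T (((p3 or p3) implies not ((p1 or not p4) iff p2)) and not p4).
  branch 1 (add T (not p2 implies (not p3 or p1))):
    T (not p2 implies (not p3 or p1)): β-rule — branch into F not p2  //  T (not p3 or p1).
      branch 1.1 (add F not p2):
        ○ open, literals {p2=T}.
      branch 1.2 (add T (not p3 or p1)):
        T (not p3 or p1): β-rule — branch into T not p3  //  T p1.
          branch 1.2.1 (add T not p3):
            ○ open, literals {p3=F}.
          branch 1.2.2 (add T p1):
            ○ open, literals {p1=T}.
  branch 2 (add T (((p3 or p3) implies not ((p1 or not p4) iff p2)) and not p4)):
    T (((p3 or p3) implies not ((p1 or not p4) iff p2)) and not p4): α-rule — add T ((p3 or p3) implies not ((p1 or not p4) iff p2)), T not p4.
    T ((p3 or p3) implies not ((p1 or not p4) iff p2)): β-rule — branch into F (p3 or p3)  //  T not ((p1 or not p4) iff p2).
      branch 2.1 (add F (p3 or p3)):
        F (p3 or p3): α-rule — add F p3, F p3.
        ○ open, literals {p3=F, p4=F}.
      branch 2.2 (add T not ((p1 or not p4) iff p2)):
        T not ((p1 or not p4) iff p2): β-rule — branch into T (p1 or not p4), F p2  //  F (p1 or not p4), T p2.
          branch 2.2.1 (add T (p1 or not p4), F p2):
            T (p1 or not p4): β-rule — branch into T p1  //  T not p4.
              branch 2.2.1.1 (add T p1):
                ○ open, literals {p1=T, p2=F, p4=F}.
              branch 2.2.1.2 (add T not p4):
                ○ open, literals {p2=F, p4=F}.
          branch 2.2.2 (add F (p1 or not p4), T p2):
            F (p1 or not p4): α-rule — add F p1, F not p4.
            × closes — contains both p4 and not p4.
1 branch closed, 6 open.
Each open branch fixes some atoms; the unmentioned ones are free. Counting distinct full assignments: branch {p2=T} (p1, p3, p4) contributes 8 new; branch {p3=F} (p1, p2, p4) contributes 4 new; branch {p1=T} (p2, p3, p4) contributes 2 new; branch {p3=F, p4=F} (p1, p2) contributes 0 new; branch {p1=T, p2=F, p4=F} (p3) contributes 0 new; branch {p2=F, p4=F} (p1, p3) contributes 1 new. Total: 15.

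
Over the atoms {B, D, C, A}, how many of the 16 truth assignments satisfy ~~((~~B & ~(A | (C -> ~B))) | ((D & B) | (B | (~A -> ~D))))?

Initial set: {T ~~((~~B & ~(A | (C -> ~B))) | ((D & B) | (B | (~A -> ~D))))}.
T ~~((~~B & ~(A | (C -> ~B))) | ((D & B) | (B | (~A -> ~D)))): drop double negation, giving T ((~~B & ~(A | (C -> ~B))) | ((D & B) | (B | (~A -> ~D)))).
T ((~~B & ~(A | (C -> ~B))) | ((D & B) | (B | (~A -> ~D)))): β-rule — branch into T (~~B & ~(A | (C -> ~B)))  //  T ((D & B) | (B | (~A -> ~D))).
  branch 1 (add T (~~B & ~(A | (C -> ~B)))):
    T (~~B & ~(A | (C -> ~B))): α-rule — add T ~~B, T ~(A | (C -> ~B)).
    T ~~B: drop double negation, giving T B.
    T ~(A | (C -> ~B)): α-rule — add F A, F (C -> ~B).
    F (C -> ~B): α-rule — add T C, F ~B.
    ○ open, literals {A=false, B=true, C=true}.
  branch 2 (add T ((D & B) | (B | (~A -> ~D)))):
    T ((D & B) | (B | (~A -> ~D))): β-rule — branch into T (D & B)  //  T (B | (~A -> ~D)).
      branch 2.1 (add T (D & B)):
        T (D & B): α-rule — add T D, T B.
        ○ open, literals {B=true, D=true}.
      branch 2.2 (add T (B | (~A -> ~D))):
        T (B | (~A -> ~D)): β-rule — branch into T B  //  T (~A -> ~D).
          branch 2.2.1 (add T B):
            ○ open, literals {B=true}.
          branch 2.2.2 (add T (~A -> ~D)):
            T (~A -> ~D): β-rule — branch into F ~A  //  T ~D.
              branch 2.2.2.1 (add F ~A):
                ○ open, literals {A=true}.
              branch 2.2.2.2 (add T ~D):
                ○ open, literals {D=false}.
0 branches closed, 5 open.
Each open branch fixes some atoms; the unmentioned ones are free. Counting distinct full assignments: branch {A=false, B=true, C=true} (D) contributes 2 new; branch {B=true, D=true} (C, A) contributes 3 new; branch {B=true} (D, C, A) contributes 3 new; branch {A=true} (B, D, C) contributes 4 new; branch {D=false} (B, C, A) contributes 2 new. Total: 14.

14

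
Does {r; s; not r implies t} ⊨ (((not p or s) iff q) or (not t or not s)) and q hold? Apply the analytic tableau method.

Initial set: {r; s; (not r implies t); not ((((not p or s) iff q) or (not t or not s)) and q)}.
(not r implies t): β-rule — branch into not not r  //  t.
  branch 1 (add not not r):
    not ((((not p or s) iff q) or (not t or not s)) and q): β-rule — branch into not (((not p or s) iff q) or (not t or not s))  //  not q.
      branch 1.1 (add not (((not p or s) iff q) or (not t or not s))):
        not (((not p or s) iff q) or (not t or not s)): α-rule — add not ((not p or s) iff q), not (not t or not s).
        not (not t or not s): α-rule — add not not t, not not s.
        not ((not p or s) iff q): β-rule — branch into (not p or s), not q  //  not (not p or s), q.
          branch 1.1.1 (add (not p or s), not q):
            (not p or s): β-rule — branch into not p  //  s.
              branch 1.1.1.1 (add not p):
                ○ open, literals {p=F, q=F, r=T, s=T, t=T}.
              branch 1.1.1.2 (add s):
                ○ open, literals {q=F, r=T, s=T, t=T}.
          branch 1.1.2 (add not (not p or s), q):
            not (not p or s): α-rule — add not not p, not s.
            × closes — contains both s and not s.
      branch 1.2 (add not q):
        ○ open, literals {q=F, r=T, s=T}.
  branch 2 (add t):
    not ((((not p or s) iff q) or (not t or not s)) and q): β-rule — branch into not (((not p or s) iff q) or (not t or not s))  //  not q.
      branch 2.1 (add not (((not p or s) iff q) or (not t or not s))):
        not (((not p or s) iff q) or (not t or not s)): α-rule — add not ((not p or s) iff q), not (not t or not s).
        not (not t or not s): α-rule — add not not t, not not s.
        not ((not p or s) iff q): β-rule — branch into (not p or s), not q  //  not (not p or s), q.
          branch 2.1.1 (add (not p or s), not q):
            (not p or s): β-rule — branch into not p  //  s.
              branch 2.1.1.1 (add not p):
                ○ open, literals {p=F, q=F, r=T, s=T, t=T}.
              branch 2.1.1.2 (add s):
                ○ open, literals {q=F, r=T, s=T, t=T}.
          branch 2.1.2 (add not (not p or s), q):
            not (not p or s): α-rule — add not not p, not s.
            × closes — contains both s and not s.
      branch 2.2 (add not q):
        ○ open, literals {q=F, r=T, s=T, t=T}.
2 branches closed, 6 open.
An open branch gives a countermodel: p=F, q=F, r=T, s=T, t=T (unmentioned atoms arbitrary); the premises hold there but the conclusion fails.

No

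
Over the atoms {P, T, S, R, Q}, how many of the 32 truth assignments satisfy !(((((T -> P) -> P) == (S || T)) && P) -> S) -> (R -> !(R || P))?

Initial set: {(!(((((T -> P) -> P) == (S || T)) && P) -> S) -> (R -> !(R || P)))}.
(!(((((T -> P) -> P) == (S || T)) && P) -> S) -> (R -> !(R || P))): β-rule — branch into !!(((((T -> P) -> P) == (S || T)) && P) -> S)  //  (R -> !(R || P)).
  branch 1 (add !!(((((T -> P) -> P) == (S || T)) && P) -> S)):
    !!(((((T -> P) -> P) == (S || T)) && P) -> S): β-rule — branch into !((((T -> P) -> P) == (S || T)) && P)  //  S.
      branch 1.1 (add !((((T -> P) -> P) == (S || T)) && P)):
        !((((T -> P) -> P) == (S || T)) && P): β-rule — branch into !(((T -> P) -> P) == (S || T))  //  !P.
          branch 1.1.1 (add !(((T -> P) -> P) == (S || T))):
            !(((T -> P) -> P) == (S || T)): β-rule — branch into ((T -> P) -> P), !(S || T)  //  !((T -> P) -> P), (S || T).
              branch 1.1.1.1 (add ((T -> P) -> P), !(S || T)):
                !(S || T): α-rule — add !S, !T.
                ((T -> P) -> P): β-rule — branch into !(T -> P)  //  P.
                  branch 1.1.1.1.1 (add !(T -> P)):
                    !(T -> P): α-rule — add T, !P.
                    × closes — contains both T and !T.
                  branch 1.1.1.1.2 (add P):
                    ○ open, literals {P=T, S=F, T=F}.
              branch 1.1.1.2 (add !((T -> P) -> P), (S || T)):
                !((T -> P) -> P): α-rule — add (T -> P), !P.
                (S || T): β-rule — branch into S  //  T.
                  branch 1.1.1.2.1 (add S):
                    (T -> P): β-rule — branch into !T  //  P.
                      branch 1.1.1.2.1.1 (add !T):
                        ○ open, literals {P=F, S=T, T=F}.
                      branch 1.1.1.2.1.2 (add P):
                        × closes — contains both P and !P.
                  branch 1.1.1.2.2 (add T):
                    (T -> P): β-rule — branch into !T  //  P.
                      branch 1.1.1.2.2.1 (add !T):
                        × closes — contains both T and !T.
                      branch 1.1.1.2.2.2 (add P):
                        × closes — contains both P and !P.
          branch 1.1.2 (add !P):
            ○ open, literals {P=F}.
      branch 1.2 (add S):
        ○ open, literals {S=T}.
  branch 2 (add (R -> !(R || P))):
    (R -> !(R || P)): β-rule — branch into !R  //  !(R || P).
      branch 2.1 (add !R):
        ○ open, literals {R=F}.
      branch 2.2 (add !(R || P)):
        !(R || P): α-rule — add !R, !P.
        ○ open, literals {P=F, R=F}.
4 branches closed, 6 open.
Each open branch fixes some atoms; the unmentioned ones are free. Counting distinct full assignments: branch {P=T, S=F, T=F} (R, Q) contributes 4 new; branch {P=F, S=T, T=F} (R, Q) contributes 4 new; branch {P=F} (T, S, R, Q) contributes 12 new; branch {S=T} (P, T, R, Q) contributes 8 new; branch {R=F} (P, T, S, Q) contributes 2 new; branch {P=F, R=F} (T, S, Q) contributes 0 new. Total: 30.

30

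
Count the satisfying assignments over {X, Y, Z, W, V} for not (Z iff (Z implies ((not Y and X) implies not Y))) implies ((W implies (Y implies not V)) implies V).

24

Initial set: {(not (Z iff (Z implies ((not Y and X) implies not Y))) implies ((W implies (Y implies not V)) implies V))}.
(not (Z iff (Z implies ((not Y and X) implies not Y))) implies ((W implies (Y implies not V)) implies V)): β-rule — branch into not not (Z iff (Z implies ((not Y and X) implies not Y)))  //  ((W implies (Y implies not V)) implies V).
  branch 1 (add not not (Z iff (Z implies ((not Y and X) implies not Y)))):
    not not (Z iff (Z implies ((not Y and X) implies not Y))): β-rule — branch into Z, (Z implies ((not Y and X) implies not Y))  //  not Z, not (Z implies ((not Y and X) implies not Y)).
      branch 1.1 (add Z, (Z implies ((not Y and X) implies not Y))):
        (Z implies ((not Y and X) implies not Y)): β-rule — branch into not Z  //  ((not Y and X) implies not Y).
          branch 1.1.1 (add not Z):
            × closes — contains both Z and not Z.
          branch 1.1.2 (add ((not Y and X) implies not Y)):
            ((not Y and X) implies not Y): β-rule — branch into not (not Y and X)  //  not Y.
              branch 1.1.2.1 (add not (not Y and X)):
                not (not Y and X): β-rule — branch into not not Y  //  not X.
                  branch 1.1.2.1.1 (add not not Y):
                    ○ open, literals {Y=1, Z=1}.
                  branch 1.1.2.1.2 (add not X):
                    ○ open, literals {X=0, Z=1}.
              branch 1.1.2.2 (add not Y):
                ○ open, literals {Y=0, Z=1}.
      branch 1.2 (add not Z, not (Z implies ((not Y and X) implies not Y))):
        not (Z implies ((not Y and X) implies not Y)): α-rule — add Z, not ((not Y and X) implies not Y).
        × closes — contains both Z and not Z.
  branch 2 (add ((W implies (Y implies not V)) implies V)):
    ((W implies (Y implies not V)) implies V): β-rule — branch into not (W implies (Y implies not V))  //  V.
      branch 2.1 (add not (W implies (Y implies not V))):
        not (W implies (Y implies not V)): α-rule — add W, not (Y implies not V).
        not (Y implies not V): α-rule — add Y, not not V.
        ○ open, literals {V=1, W=1, Y=1}.
      branch 2.2 (add V):
        ○ open, literals {V=1}.
2 branches closed, 5 open.
Each open branch fixes some atoms; the unmentioned ones are free. Counting distinct full assignments: branch {Y=1, Z=1} (X, W, V) contributes 8 new; branch {X=0, Z=1} (Y, W, V) contributes 4 new; branch {Y=0, Z=1} (X, W, V) contributes 4 new; branch {V=1, W=1, Y=1} (X, Z) contributes 2 new; branch {V=1} (X, Y, Z, W) contributes 6 new. Total: 24.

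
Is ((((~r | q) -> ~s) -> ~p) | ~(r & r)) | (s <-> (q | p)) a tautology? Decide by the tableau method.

Assume the negation and expand:
Initial set: {F (((((~r | q) -> ~s) -> ~p) | ~(r & r)) | (s <-> (q | p)))}.
F (((((~r | q) -> ~s) -> ~p) | ~(r & r)) | (s <-> (q | p))): α-rule — add F ((((~r | q) -> ~s) -> ~p) | ~(r & r)), F (s <-> (q | p)).
F ((((~r | q) -> ~s) -> ~p) | ~(r & r)): α-rule — add F (((~r | q) -> ~s) -> ~p), F ~(r & r).
F (((~r | q) -> ~s) -> ~p): α-rule — add T ((~r | q) -> ~s), F ~p.
F ~(r & r): α-rule — add T r, T r.
F (s <-> (q | p)): β-rule — branch into T s, F (q | p)  //  F s, T (q | p).
  branch 1 (add T s, F (q | p)):
    F (q | p): α-rule — add F q, F p.
    × closes — contains both p and ~p.
  branch 2 (add F s, T (q | p)):
    T ((~r | q) -> ~s): β-rule — branch into F (~r | q)  //  T ~s.
      branch 2.1 (add F (~r | q)):
        F (~r | q): α-rule — add F ~r, F q.
        T (q | p): β-rule — branch into T q  //  T p.
          branch 2.1.1 (add T q):
            × closes — contains both q and ~q.
          branch 2.1.2 (add T p):
            ○ open, literals {p=1, q=0, r=1, s=0}.
      branch 2.2 (add T ~s):
        T (q | p): β-rule — branch into T q  //  T p.
          branch 2.2.1 (add T q):
            ○ open, literals {p=1, q=1, r=1, s=0}.
          branch 2.2.2 (add T p):
            ○ open, literals {p=1, r=1, s=0}.
2 branches closed, 3 open.
An open branch gives a countermodel: p=1, q=0, r=1, s=0 (unmentioned atoms arbitrary); under it the original formula is false.

Not valid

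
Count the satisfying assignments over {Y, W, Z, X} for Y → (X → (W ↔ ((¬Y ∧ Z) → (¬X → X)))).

Initial set: {(Y → (X → (W ↔ ((¬Y ∧ Z) → (¬X → X)))))}.
(Y → (X → (W ↔ ((¬Y ∧ Z) → (¬X → X))))): β-rule — branch into ¬Y  //  (X → (W ↔ ((¬Y ∧ Z) → (¬X → X)))).
  branch 1 (add ¬Y):
    ○ open, literals {Y=false}.
  branch 2 (add (X → (W ↔ ((¬Y ∧ Z) → (¬X → X))))):
    (X → (W ↔ ((¬Y ∧ Z) → (¬X → X)))): β-rule — branch into ¬X  //  (W ↔ ((¬Y ∧ Z) → (¬X → X))).
      branch 2.1 (add ¬X):
        ○ open, literals {X=false}.
      branch 2.2 (add (W ↔ ((¬Y ∧ Z) → (¬X → X)))):
        (W ↔ ((¬Y ∧ Z) → (¬X → X))): β-rule — branch into W, ((¬Y ∧ Z) → (¬X → X))  //  ¬W, ¬((¬Y ∧ Z) → (¬X → X)).
          branch 2.2.1 (add W, ((¬Y ∧ Z) → (¬X → X))):
            ((¬Y ∧ Z) → (¬X → X)): β-rule — branch into ¬(¬Y ∧ Z)  //  (¬X → X).
              branch 2.2.1.1 (add ¬(¬Y ∧ Z)):
                ¬(¬Y ∧ Z): β-rule — branch into ¬¬Y  //  ¬Z.
                  branch 2.2.1.1.1 (add ¬¬Y):
                    ○ open, literals {W=true, Y=true}.
                  branch 2.2.1.1.2 (add ¬Z):
                    ○ open, literals {W=true, Z=false}.
              branch 2.2.1.2 (add (¬X → X)):
                (¬X → X): β-rule — branch into ¬¬X  //  X.
                  branch 2.2.1.2.1 (add ¬¬X):
                    ○ open, literals {W=true, X=true}.
                  branch 2.2.1.2.2 (add X):
                    ○ open, literals {W=true, X=true}.
          branch 2.2.2 (add ¬W, ¬((¬Y ∧ Z) → (¬X → X))):
            ¬((¬Y ∧ Z) → (¬X → X)): α-rule — add (¬Y ∧ Z), ¬(¬X → X).
            (¬Y ∧ Z): α-rule — add ¬Y, Z.
            ¬(¬X → X): α-rule — add ¬X, ¬X.
            ○ open, literals {W=false, X=false, Y=false, Z=true}.
0 branches closed, 7 open.
Each open branch fixes some atoms; the unmentioned ones are free. Counting distinct full assignments: branch {Y=false} (W, Z, X) contributes 8 new; branch {X=false} (Y, W, Z) contributes 4 new; branch {W=true, Y=true} (Z, X) contributes 2 new; branch {W=true, Z=false} (Y, X) contributes 0 new; branch {W=true, X=true} (Y, Z) contributes 0 new; branch {W=true, X=true} (Y, Z) contributes 0 new; branch {W=false, X=false, Y=false, Z=true} (none free) contributes 0 new. Total: 14.

14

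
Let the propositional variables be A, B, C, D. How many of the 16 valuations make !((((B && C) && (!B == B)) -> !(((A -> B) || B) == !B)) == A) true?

Initial set: {T !((((B && C) && (!B == B)) -> !(((A -> B) || B) == !B)) == A)}.
T !((((B && C) && (!B == B)) -> !(((A -> B) || B) == !B)) == A): β-rule — branch into T (((B && C) && (!B == B)) -> !(((A -> B) || B) == !B)), F A  //  F (((B && C) && (!B == B)) -> !(((A -> B) || B) == !B)), T A.
  branch 1 (add T (((B && C) && (!B == B)) -> !(((A -> B) || B) == !B)), F A):
    T (((B && C) && (!B == B)) -> !(((A -> B) || B) == !B)): β-rule — branch into F ((B && C) && (!B == B))  //  T !(((A -> B) || B) == !B).
      branch 1.1 (add F ((B && C) && (!B == B))):
        F ((B && C) && (!B == B)): β-rule — branch into F (B && C)  //  F (!B == B).
          branch 1.1.1 (add F (B && C)):
            F (B && C): β-rule — branch into F B  //  F C.
              branch 1.1.1.1 (add F B):
                ○ open, literals {A=false, B=false}.
              branch 1.1.1.2 (add F C):
                ○ open, literals {A=false, C=false}.
          branch 1.1.2 (add F (!B == B)):
            F (!B == B): β-rule — branch into T !B, F B  //  F !B, T B.
              branch 1.1.2.1 (add T !B, F B):
                ○ open, literals {A=false, B=false}.
              branch 1.1.2.2 (add F !B, T B):
                ○ open, literals {A=false, B=true}.
      branch 1.2 (add T !(((A -> B) || B) == !B)):
        T !(((A -> B) || B) == !B): β-rule — branch into T ((A -> B) || B), F !B  //  F ((A -> B) || B), T !B.
          branch 1.2.1 (add T ((A -> B) || B), F !B):
            T ((A -> B) || B): β-rule — branch into T (A -> B)  //  T B.
              branch 1.2.1.1 (add T (A -> B)):
                T (A -> B): β-rule — branch into F A  //  T B.
                  branch 1.2.1.1.1 (add F A):
                    ○ open, literals {A=false, B=true}.
                  branch 1.2.1.1.2 (add T B):
                    ○ open, literals {A=false, B=true}.
              branch 1.2.1.2 (add T B):
                ○ open, literals {A=false, B=true}.
          branch 1.2.2 (add F ((A -> B) || B), T !B):
            F ((A -> B) || B): α-rule — add F (A -> B), F B.
            F (A -> B): α-rule — add T A, F B.
            × closes — contains both A and !A.
  branch 2 (add F (((B && C) && (!B == B)) -> !(((A -> B) || B) == !B)), T A):
    F (((B && C) && (!B == B)) -> !(((A -> B) || B) == !B)): α-rule — add T ((B && C) && (!B == B)), F !(((A -> B) || B) == !B).
    T ((B && C) && (!B == B)): α-rule — add T (B && C), T (!B == B).
    T (B && C): α-rule — add T B, T C.
    F !(((A -> B) || B) == !B): β-rule — branch into T ((A -> B) || B), T !B  //  F ((A -> B) || B), F !B.
      branch 2.1 (add T ((A -> B) || B), T !B):
        × closes — contains both B and !B.
      branch 2.2 (add F ((A -> B) || B), F !B):
        F ((A -> B) || B): α-rule — add F (A -> B), F B.
        × closes — contains both B and !B.
3 branches closed, 7 open.
Each open branch fixes some atoms; the unmentioned ones are free. Counting distinct full assignments: branch {A=false, B=false} (C, D) contributes 4 new; branch {A=false, C=false} (B, D) contributes 2 new; branch {A=false, B=false} (C, D) contributes 0 new; branch {A=false, B=true} (C, D) contributes 2 new; branch {A=false, B=true} (C, D) contributes 0 new; branch {A=false, B=true} (C, D) contributes 0 new; branch {A=false, B=true} (C, D) contributes 0 new. Total: 8.

8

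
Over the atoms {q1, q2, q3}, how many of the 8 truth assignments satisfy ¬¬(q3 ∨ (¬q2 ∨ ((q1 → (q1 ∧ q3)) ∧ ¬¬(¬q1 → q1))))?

6

Initial set: {¬¬(q3 ∨ (¬q2 ∨ ((q1 → (q1 ∧ q3)) ∧ ¬¬(¬q1 → q1))))}.
¬¬(q3 ∨ (¬q2 ∨ ((q1 → (q1 ∧ q3)) ∧ ¬¬(¬q1 → q1)))): drop double negation, giving (q3 ∨ (¬q2 ∨ ((q1 → (q1 ∧ q3)) ∧ ¬¬(¬q1 → q1)))).
(q3 ∨ (¬q2 ∨ ((q1 → (q1 ∧ q3)) ∧ ¬¬(¬q1 → q1)))): β-rule — branch into q3  //  (¬q2 ∨ ((q1 → (q1 ∧ q3)) ∧ ¬¬(¬q1 → q1))).
  branch 1 (add q3):
    ○ open, literals {q3=1}.
  branch 2 (add (¬q2 ∨ ((q1 → (q1 ∧ q3)) ∧ ¬¬(¬q1 → q1)))):
    (¬q2 ∨ ((q1 → (q1 ∧ q3)) ∧ ¬¬(¬q1 → q1))): β-rule — branch into ¬q2  //  ((q1 → (q1 ∧ q3)) ∧ ¬¬(¬q1 → q1)).
      branch 2.1 (add ¬q2):
        ○ open, literals {q2=0}.
      branch 2.2 (add ((q1 → (q1 ∧ q3)) ∧ ¬¬(¬q1 → q1))):
        ((q1 → (q1 ∧ q3)) ∧ ¬¬(¬q1 → q1)): α-rule — add (q1 → (q1 ∧ q3)), ¬¬(¬q1 → q1).
        ¬¬(¬q1 → q1): drop double negation, giving (¬q1 → q1).
        (q1 → (q1 ∧ q3)): β-rule — branch into ¬q1  //  (q1 ∧ q3).
          branch 2.2.1 (add ¬q1):
            (¬q1 → q1): β-rule — branch into ¬¬q1  //  q1.
              branch 2.2.1.1 (add ¬¬q1):
                × closes — contains both q1 and ¬q1.
              branch 2.2.1.2 (add q1):
                × closes — contains both q1 and ¬q1.
          branch 2.2.2 (add (q1 ∧ q3)):
            (q1 ∧ q3): α-rule — add q1, q3.
            (¬q1 → q1): β-rule — branch into ¬¬q1  //  q1.
              branch 2.2.2.1 (add ¬¬q1):
                ○ open, literals {q1=1, q3=1}.
              branch 2.2.2.2 (add q1):
                ○ open, literals {q1=1, q3=1}.
2 branches closed, 4 open.
Each open branch fixes some atoms; the unmentioned ones are free. Counting distinct full assignments: branch {q3=1} (q1, q2) contributes 4 new; branch {q2=0} (q1, q3) contributes 2 new; branch {q1=1, q3=1} (q2) contributes 0 new; branch {q1=1, q3=1} (q2) contributes 0 new. Total: 6.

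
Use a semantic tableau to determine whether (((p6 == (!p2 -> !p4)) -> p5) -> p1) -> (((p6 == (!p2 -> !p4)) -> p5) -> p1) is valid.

Valid

Assume the negation and expand:
Initial set: {!((((p6 == (!p2 -> !p4)) -> p5) -> p1) -> (((p6 == (!p2 -> !p4)) -> p5) -> p1))}.
!((((p6 == (!p2 -> !p4)) -> p5) -> p1) -> (((p6 == (!p2 -> !p4)) -> p5) -> p1)): α-rule — add (((p6 == (!p2 -> !p4)) -> p5) -> p1), !(((p6 == (!p2 -> !p4)) -> p5) -> p1).
!(((p6 == (!p2 -> !p4)) -> p5) -> p1): α-rule — add ((p6 == (!p2 -> !p4)) -> p5), !p1.
(((p6 == (!p2 -> !p4)) -> p5) -> p1): β-rule — branch into !((p6 == (!p2 -> !p4)) -> p5)  //  p1.
  branch 1 (add !((p6 == (!p2 -> !p4)) -> p5)):
    !((p6 == (!p2 -> !p4)) -> p5): α-rule — add (p6 == (!p2 -> !p4)), !p5.
    ((p6 == (!p2 -> !p4)) -> p5): β-rule — branch into !(p6 == (!p2 -> !p4))  //  p5.
      branch 1.1 (add !(p6 == (!p2 -> !p4))):
        (p6 == (!p2 -> !p4)): β-rule — branch into p6, (!p2 -> !p4)  //  !p6, !(!p2 -> !p4).
          branch 1.1.1 (add p6, (!p2 -> !p4)):
            !(p6 == (!p2 -> !p4)): β-rule — branch into p6, !(!p2 -> !p4)  //  !p6, (!p2 -> !p4).
              branch 1.1.1.1 (add p6, !(!p2 -> !p4)):
                !(!p2 -> !p4): α-rule — add !p2, !!p4.
                (!p2 -> !p4): β-rule — branch into !!p2  //  !p4.
                  branch 1.1.1.1.1 (add !!p2):
                    × closes — contains both p2 and !p2.
                  branch 1.1.1.1.2 (add !p4):
                    × closes — contains both p4 and !p4.
              branch 1.1.1.2 (add !p6, (!p2 -> !p4)):
                × closes — contains both p6 and !p6.
          branch 1.1.2 (add !p6, !(!p2 -> !p4)):
            !(!p2 -> !p4): α-rule — add !p2, !!p4.
            !(p6 == (!p2 -> !p4)): β-rule — branch into p6, !(!p2 -> !p4)  //  !p6, (!p2 -> !p4).
              branch 1.1.2.1 (add p6, !(!p2 -> !p4)):
                × closes — contains both p6 and !p6.
              branch 1.1.2.2 (add !p6, (!p2 -> !p4)):
                (!p2 -> !p4): β-rule — branch into !!p2  //  !p4.
                  branch 1.1.2.2.1 (add !!p2):
                    × closes — contains both p2 and !p2.
                  branch 1.1.2.2.2 (add !p4):
                    × closes — contains both p4 and !p4.
      branch 1.2 (add p5):
        × closes — contains both p5 and !p5.
  branch 2 (add p1):
    × closes — contains both p1 and !p1.
All 8 branches close.
Every branch closed, so the negation is unsatisfiable and the formula is valid.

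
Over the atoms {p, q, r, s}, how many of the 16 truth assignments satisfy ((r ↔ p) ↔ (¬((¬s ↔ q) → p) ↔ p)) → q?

12

Initial set: {(((r ↔ p) ↔ (¬((¬s ↔ q) → p) ↔ p)) → q)}.
(((r ↔ p) ↔ (¬((¬s ↔ q) → p) ↔ p)) → q): β-rule — branch into ¬((r ↔ p) ↔ (¬((¬s ↔ q) → p) ↔ p))  //  q.
  branch 1 (add ¬((r ↔ p) ↔ (¬((¬s ↔ q) → p) ↔ p))):
    ¬((r ↔ p) ↔ (¬((¬s ↔ q) → p) ↔ p)): β-rule — branch into (r ↔ p), ¬(¬((¬s ↔ q) → p) ↔ p)  //  ¬(r ↔ p), (¬((¬s ↔ q) → p) ↔ p).
      branch 1.1 (add (r ↔ p), ¬(¬((¬s ↔ q) → p) ↔ p)):
        (r ↔ p): β-rule — branch into r, p  //  ¬r, ¬p.
          branch 1.1.1 (add r, p):
            ¬(¬((¬s ↔ q) → p) ↔ p): β-rule — branch into ¬((¬s ↔ q) → p), ¬p  //  ¬¬((¬s ↔ q) → p), p.
              branch 1.1.1.1 (add ¬((¬s ↔ q) → p), ¬p):
                × closes — contains both p and ¬p.
              branch 1.1.1.2 (add ¬¬((¬s ↔ q) → p), p):
                ¬¬((¬s ↔ q) → p): β-rule — branch into ¬(¬s ↔ q)  //  p.
                  branch 1.1.1.2.1 (add ¬(¬s ↔ q)):
                    ¬(¬s ↔ q): β-rule — branch into ¬s, ¬q  //  ¬¬s, q.
                      branch 1.1.1.2.1.1 (add ¬s, ¬q):
                        ○ open, literals {p=1, q=0, r=1, s=0}.
                      branch 1.1.1.2.1.2 (add ¬¬s, q):
                        ○ open, literals {p=1, q=1, r=1, s=1}.
                  branch 1.1.1.2.2 (add p):
                    ○ open, literals {p=1, r=1}.
          branch 1.1.2 (add ¬r, ¬p):
            ¬(¬((¬s ↔ q) → p) ↔ p): β-rule — branch into ¬((¬s ↔ q) → p), ¬p  //  ¬¬((¬s ↔ q) → p), p.
              branch 1.1.2.1 (add ¬((¬s ↔ q) → p), ¬p):
                ¬((¬s ↔ q) → p): α-rule — add (¬s ↔ q), ¬p.
                (¬s ↔ q): β-rule — branch into ¬s, q  //  ¬¬s, ¬q.
                  branch 1.1.2.1.1 (add ¬s, q):
                    ○ open, literals {p=0, q=1, r=0, s=0}.
                  branch 1.1.2.1.2 (add ¬¬s, ¬q):
                    ○ open, literals {p=0, q=0, r=0, s=1}.
              branch 1.1.2.2 (add ¬¬((¬s ↔ q) → p), p):
                × closes — contains both p and ¬p.
      branch 1.2 (add ¬(r ↔ p), (¬((¬s ↔ q) → p) ↔ p)):
        ¬(r ↔ p): β-rule — branch into r, ¬p  //  ¬r, p.
          branch 1.2.1 (add r, ¬p):
            (¬((¬s ↔ q) → p) ↔ p): β-rule — branch into ¬((¬s ↔ q) → p), p  //  ¬¬((¬s ↔ q) → p), ¬p.
              branch 1.2.1.1 (add ¬((¬s ↔ q) → p), p):
                × closes — contains both p and ¬p.
              branch 1.2.1.2 (add ¬¬((¬s ↔ q) → p), ¬p):
                ¬¬((¬s ↔ q) → p): β-rule — branch into ¬(¬s ↔ q)  //  p.
                  branch 1.2.1.2.1 (add ¬(¬s ↔ q)):
                    ¬(¬s ↔ q): β-rule — branch into ¬s, ¬q  //  ¬¬s, q.
                      branch 1.2.1.2.1.1 (add ¬s, ¬q):
                        ○ open, literals {p=0, q=0, r=1, s=0}.
                      branch 1.2.1.2.1.2 (add ¬¬s, q):
                        ○ open, literals {p=0, q=1, r=1, s=1}.
                  branch 1.2.1.2.2 (add p):
                    × closes — contains both p and ¬p.
          branch 1.2.2 (add ¬r, p):
            (¬((¬s ↔ q) → p) ↔ p): β-rule — branch into ¬((¬s ↔ q) → p), p  //  ¬¬((¬s ↔ q) → p), ¬p.
              branch 1.2.2.1 (add ¬((¬s ↔ q) → p), p):
                ¬((¬s ↔ q) → p): α-rule — add (¬s ↔ q), ¬p.
                × closes — contains both p and ¬p.
              branch 1.2.2.2 (add ¬¬((¬s ↔ q) → p), ¬p):
                × closes — contains both p and ¬p.
  branch 2 (add q):
    ○ open, literals {q=1}.
6 branches closed, 8 open.
Each open branch fixes some atoms; the unmentioned ones are free. Counting distinct full assignments: branch {p=1, q=0, r=1, s=0} (none free) contributes 1 new; branch {p=1, q=1, r=1, s=1} (none free) contributes 1 new; branch {p=1, r=1} (q, s) contributes 2 new; branch {p=0, q=1, r=0, s=0} (none free) contributes 1 new; branch {p=0, q=0, r=0, s=1} (none free) contributes 1 new; branch {p=0, q=0, r=1, s=0} (none free) contributes 1 new; branch {p=0, q=1, r=1, s=1} (none free) contributes 1 new; branch {q=1} (p, r, s) contributes 4 new. Total: 12.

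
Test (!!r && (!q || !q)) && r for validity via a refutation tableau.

Not valid

Assume the negation and expand:
Initial set: {!((!!r && (!q || !q)) && r)}.
!((!!r && (!q || !q)) && r): β-rule — branch into !(!!r && (!q || !q))  //  !r.
  branch 1 (add !(!!r && (!q || !q))):
    !(!!r && (!q || !q)): β-rule — branch into !!!r  //  !(!q || !q).
      branch 1.1 (add !!!r):
        !!!r: drop double negation, giving !r.
        ○ open, literals {r=F}.
      branch 1.2 (add !(!q || !q)):
        !(!q || !q): α-rule — add !!q, !!q.
        ○ open, literals {q=T}.
  branch 2 (add !r):
    ○ open, literals {r=F}.
0 branches closed, 3 open.
An open branch gives a countermodel: r=F (unmentioned atoms arbitrary); under it the original formula is false.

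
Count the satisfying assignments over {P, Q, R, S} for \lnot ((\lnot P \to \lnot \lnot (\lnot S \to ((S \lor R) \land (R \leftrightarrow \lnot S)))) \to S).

6

Initial set: {\lnot ((\lnot P \to \lnot \lnot (\lnot S \to ((S \lor R) \land (R \leftrightarrow \lnot S)))) \to S)}.
\lnot ((\lnot P \to \lnot \lnot (\lnot S \to ((S \lor R) \land (R \leftrightarrow \lnot S)))) \to S): α-rule — add (\lnot P \to \lnot \lnot (\lnot S \to ((S \lor R) \land (R \leftrightarrow \lnot S)))), \lnot S.
(\lnot P \to \lnot \lnot (\lnot S \to ((S \lor R) \land (R \leftrightarrow \lnot S)))): β-rule — branch into \lnot \lnot P  //  \lnot \lnot (\lnot S \to ((S \lor R) \land (R \leftrightarrow \lnot S))).
  branch 1 (add \lnot \lnot P):
    ○ open, literals {P=true, S=false}.
  branch 2 (add \lnot \lnot (\lnot S \to ((S \lor R) \land (R \leftrightarrow \lnot S)))):
    \lnot \lnot (\lnot S \to ((S \lor R) \land (R \leftrightarrow \lnot S))): drop double negation, giving (\lnot S \to ((S \lor R) \land (R \leftrightarrow \lnot S))).
    (\lnot S \to ((S \lor R) \land (R \leftrightarrow \lnot S))): β-rule — branch into \lnot \lnot S  //  ((S \lor R) \land (R \leftrightarrow \lnot S)).
      branch 2.1 (add \lnot \lnot S):
        × closes — contains both S and \lnot S.
      branch 2.2 (add ((S \lor R) \land (R \leftrightarrow \lnot S))):
        ((S \lor R) \land (R \leftrightarrow \lnot S)): α-rule — add (S \lor R), (R \leftrightarrow \lnot S).
        (S \lor R): β-rule — branch into S  //  R.
          branch 2.2.1 (add S):
            × closes — contains both S and \lnot S.
          branch 2.2.2 (add R):
            (R \leftrightarrow \lnot S): β-rule — branch into R, \lnot S  //  \lnot R, \lnot \lnot S.
              branch 2.2.2.1 (add R, \lnot S):
                ○ open, literals {R=true, S=false}.
              branch 2.2.2.2 (add \lnot R, \lnot \lnot S):
                × closes — contains both R and \lnot R.
3 branches closed, 2 open.
Each open branch fixes some atoms; the unmentioned ones are free. Counting distinct full assignments: branch {P=true, S=false} (Q, R) contributes 4 new; branch {R=true, S=false} (P, Q) contributes 2 new. Total: 6.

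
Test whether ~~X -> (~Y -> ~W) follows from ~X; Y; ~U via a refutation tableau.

Yes

Initial set: {T ~X; T Y; T ~U; F (~~X -> (~Y -> ~W))}.
F (~~X -> (~Y -> ~W)): α-rule — add T ~~X, F (~Y -> ~W).
T ~~X: drop double negation, giving T X.
× closes — contains both X and ~X.
All 1 branch closes.
Every branch closed, so the premises entail the conclusion.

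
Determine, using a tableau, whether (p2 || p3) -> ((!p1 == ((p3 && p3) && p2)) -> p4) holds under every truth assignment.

Assume the negation and expand:
Initial set: {!((p2 || p3) -> ((!p1 == ((p3 && p3) && p2)) -> p4))}.
!((p2 || p3) -> ((!p1 == ((p3 && p3) && p2)) -> p4)): α-rule — add (p2 || p3), !((!p1 == ((p3 && p3) && p2)) -> p4).
!((!p1 == ((p3 && p3) && p2)) -> p4): α-rule — add (!p1 == ((p3 && p3) && p2)), !p4.
(p2 || p3): β-rule — branch into p2  //  p3.
  branch 1 (add p2):
    (!p1 == ((p3 && p3) && p2)): β-rule — branch into !p1, ((p3 && p3) && p2)  //  !!p1, !((p3 && p3) && p2).
      branch 1.1 (add !p1, ((p3 && p3) && p2)):
        ((p3 && p3) && p2): α-rule — add (p3 && p3), p2.
        (p3 && p3): α-rule — add p3, p3.
        ○ open, literals {p1=F, p2=T, p3=T, p4=F}.
      branch 1.2 (add !!p1, !((p3 && p3) && p2)):
        !((p3 && p3) && p2): β-rule — branch into !(p3 && p3)  //  !p2.
          branch 1.2.1 (add !(p3 && p3)):
            !(p3 && p3): β-rule — branch into !p3  //  !p3.
              branch 1.2.1.1 (add !p3):
                ○ open, literals {p1=T, p2=T, p3=F, p4=F}.
              branch 1.2.1.2 (add !p3):
                ○ open, literals {p1=T, p2=T, p3=F, p4=F}.
          branch 1.2.2 (add !p2):
            × closes — contains both p2 and !p2.
  branch 2 (add p3):
    (!p1 == ((p3 && p3) && p2)): β-rule — branch into !p1, ((p3 && p3) && p2)  //  !!p1, !((p3 && p3) && p2).
      branch 2.1 (add !p1, ((p3 && p3) && p2)):
        ((p3 && p3) && p2): α-rule — add (p3 && p3), p2.
        (p3 && p3): α-rule — add p3, p3.
        ○ open, literals {p1=F, p2=T, p3=T, p4=F}.
      branch 2.2 (add !!p1, !((p3 && p3) && p2)):
        !((p3 && p3) && p2): β-rule — branch into !(p3 && p3)  //  !p2.
          branch 2.2.1 (add !(p3 && p3)):
            !(p3 && p3): β-rule — branch into !p3  //  !p3.
              branch 2.2.1.1 (add !p3):
                × closes — contains both p3 and !p3.
              branch 2.2.1.2 (add !p3):
                × closes — contains both p3 and !p3.
          branch 2.2.2 (add !p2):
            ○ open, literals {p1=T, p2=F, p3=T, p4=F}.
3 branches closed, 5 open.
An open branch gives a countermodel: p1=F, p2=T, p3=T, p4=F (unmentioned atoms arbitrary); under it the original formula is false.

Not valid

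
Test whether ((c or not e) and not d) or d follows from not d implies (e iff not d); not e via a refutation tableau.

Yes

Initial set: {(not d implies (e iff not d)); not e; not (((c or not e) and not d) or d)}.
not (((c or not e) and not d) or d): α-rule — add not ((c or not e) and not d), not d.
(not d implies (e iff not d)): β-rule — branch into not not d  //  (e iff not d).
  branch 1 (add not not d):
    × closes — contains both d and not d.
  branch 2 (add (e iff not d)):
    not ((c or not e) and not d): β-rule — branch into not (c or not e)  //  not not d.
      branch 2.1 (add not (c or not e)):
        not (c or not e): α-rule — add not c, not not e.
        × closes — contains both e and not e.
      branch 2.2 (add not not d):
        × closes — contains both d and not d.
All 3 branches close.
Every branch closed, so the premises entail the conclusion.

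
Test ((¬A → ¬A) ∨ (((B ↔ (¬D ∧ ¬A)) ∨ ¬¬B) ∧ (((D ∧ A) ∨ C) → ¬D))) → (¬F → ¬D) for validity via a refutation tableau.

Assume the negation and expand:
Initial set: {¬(((¬A → ¬A) ∨ (((B ↔ (¬D ∧ ¬A)) ∨ ¬¬B) ∧ (((D ∧ A) ∨ C) → ¬D))) → (¬F → ¬D))}.
¬(((¬A → ¬A) ∨ (((B ↔ (¬D ∧ ¬A)) ∨ ¬¬B) ∧ (((D ∧ A) ∨ C) → ¬D))) → (¬F → ¬D)): α-rule — add ((¬A → ¬A) ∨ (((B ↔ (¬D ∧ ¬A)) ∨ ¬¬B) ∧ (((D ∧ A) ∨ C) → ¬D))), ¬(¬F → ¬D).
¬(¬F → ¬D): α-rule — add ¬F, ¬¬D.
((¬A → ¬A) ∨ (((B ↔ (¬D ∧ ¬A)) ∨ ¬¬B) ∧ (((D ∧ A) ∨ C) → ¬D))): β-rule — branch into (¬A → ¬A)  //  (((B ↔ (¬D ∧ ¬A)) ∨ ¬¬B) ∧ (((D ∧ A) ∨ C) → ¬D)).
  branch 1 (add (¬A → ¬A)):
    (¬A → ¬A): β-rule — branch into ¬¬A  //  ¬A.
      branch 1.1 (add ¬¬A):
        ○ open, literals {A=T, D=T, F=F}.
      branch 1.2 (add ¬A):
        ○ open, literals {A=F, D=T, F=F}.
  branch 2 (add (((B ↔ (¬D ∧ ¬A)) ∨ ¬¬B) ∧ (((D ∧ A) ∨ C) → ¬D))):
    (((B ↔ (¬D ∧ ¬A)) ∨ ¬¬B) ∧ (((D ∧ A) ∨ C) → ¬D)): α-rule — add ((B ↔ (¬D ∧ ¬A)) ∨ ¬¬B), (((D ∧ A) ∨ C) → ¬D).
    ((B ↔ (¬D ∧ ¬A)) ∨ ¬¬B): β-rule — branch into (B ↔ (¬D ∧ ¬A))  //  ¬¬B.
      branch 2.1 (add (B ↔ (¬D ∧ ¬A))):
        (((D ∧ A) ∨ C) → ¬D): β-rule — branch into ¬((D ∧ A) ∨ C)  //  ¬D.
          branch 2.1.1 (add ¬((D ∧ A) ∨ C)):
            ¬((D ∧ A) ∨ C): α-rule — add ¬(D ∧ A), ¬C.
            (B ↔ (¬D ∧ ¬A)): β-rule — branch into B, (¬D ∧ ¬A)  //  ¬B, ¬(¬D ∧ ¬A).
              branch 2.1.1.1 (add B, (¬D ∧ ¬A)):
                (¬D ∧ ¬A): α-rule — add ¬D, ¬A.
                × closes — contains both D and ¬D.
              branch 2.1.1.2 (add ¬B, ¬(¬D ∧ ¬A)):
                ¬(D ∧ A): β-rule — branch into ¬D  //  ¬A.
                  branch 2.1.1.2.1 (add ¬D):
                    × closes — contains both D and ¬D.
                  branch 2.1.1.2.2 (add ¬A):
                    ¬(¬D ∧ ¬A): β-rule — branch into ¬¬D  //  ¬¬A.
                      branch 2.1.1.2.2.1 (add ¬¬D):
                        ○ open, literals {A=F, B=F, C=F, D=T, F=F}.
                      branch 2.1.1.2.2.2 (add ¬¬A):
                        × closes — contains both A and ¬A.
          branch 2.1.2 (add ¬D):
            × closes — contains both D and ¬D.
      branch 2.2 (add ¬¬B):
        ¬¬B: drop double negation, giving B.
        (((D ∧ A) ∨ C) → ¬D): β-rule — branch into ¬((D ∧ A) ∨ C)  //  ¬D.
          branch 2.2.1 (add ¬((D ∧ A) ∨ C)):
            ¬((D ∧ A) ∨ C): α-rule — add ¬(D ∧ A), ¬C.
            ¬(D ∧ A): β-rule — branch into ¬D  //  ¬A.
              branch 2.2.1.1 (add ¬D):
                × closes — contains both D and ¬D.
              branch 2.2.1.2 (add ¬A):
                ○ open, literals {A=F, B=T, C=F, D=T, F=F}.
          branch 2.2.2 (add ¬D):
            × closes — contains both D and ¬D.
6 branches closed, 4 open.
An open branch gives a countermodel: A=T, D=T, F=F (unmentioned atoms arbitrary); under it the original formula is false.

Not valid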